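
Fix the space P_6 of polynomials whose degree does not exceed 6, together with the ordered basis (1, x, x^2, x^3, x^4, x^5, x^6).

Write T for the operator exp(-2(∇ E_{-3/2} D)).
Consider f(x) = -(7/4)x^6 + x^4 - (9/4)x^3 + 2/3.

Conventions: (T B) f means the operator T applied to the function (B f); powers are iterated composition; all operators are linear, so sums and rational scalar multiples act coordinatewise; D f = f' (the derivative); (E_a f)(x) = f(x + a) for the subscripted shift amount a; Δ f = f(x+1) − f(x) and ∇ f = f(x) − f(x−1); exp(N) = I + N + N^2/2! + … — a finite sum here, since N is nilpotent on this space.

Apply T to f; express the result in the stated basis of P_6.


order-1 term: 105x^4 - 840x^3 + (5097/2)x^2 - 3447x + 27829/16
order-2 term: -1260x^2 + 10080x - 20322
order-3 term: 1680
the series for exp(-2(∇ E_{-3/2} D)) f terminates at order 3
exp(-2(∇ E_{-3/2} D)) f = -(7/4)x^6 + 106x^4 - (3369/4)x^3 + (2577/2)x^2 + 6633x - 811297/48

the image equals g(x) = -(7/4)x^6 + 106x^4 - (3369/4)x^3 + (2577/2)x^2 + 6633x - 811297/48


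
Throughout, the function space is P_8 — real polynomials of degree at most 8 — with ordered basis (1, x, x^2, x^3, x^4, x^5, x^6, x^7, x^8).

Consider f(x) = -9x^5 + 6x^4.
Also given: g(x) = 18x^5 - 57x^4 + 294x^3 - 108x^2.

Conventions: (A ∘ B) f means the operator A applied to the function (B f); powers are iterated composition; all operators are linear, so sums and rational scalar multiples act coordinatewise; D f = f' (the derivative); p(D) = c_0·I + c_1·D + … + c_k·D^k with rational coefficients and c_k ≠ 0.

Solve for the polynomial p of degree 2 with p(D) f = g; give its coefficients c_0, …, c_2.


c_0 = -2, c_1 = 1, c_2 = -3/2

D^0 f = -9x^5 + 6x^4
D^1 f = -45x^4 + 24x^3
D^2 f = -180x^3 + 72x^2
matching coefficients of g against c_0 f + c_1 Df + … from the top degree down determines the c_i
solution: c_0 = -2, c_1 = 1, c_2 = -3/2


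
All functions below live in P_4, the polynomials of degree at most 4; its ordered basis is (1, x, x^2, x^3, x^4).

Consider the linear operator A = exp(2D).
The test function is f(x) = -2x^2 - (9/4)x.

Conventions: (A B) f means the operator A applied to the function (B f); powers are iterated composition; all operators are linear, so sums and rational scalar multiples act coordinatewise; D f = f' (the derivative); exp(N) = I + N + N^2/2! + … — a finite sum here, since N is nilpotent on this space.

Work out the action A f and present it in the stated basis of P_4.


order-1 term: -8x - 9/2
order-2 term: -8
the series for exp(2D) f terminates at order 2
exp(2D) f = -2x^2 - (41/4)x - 25/2

g(x) = -2x^2 - (41/4)x - 25/2


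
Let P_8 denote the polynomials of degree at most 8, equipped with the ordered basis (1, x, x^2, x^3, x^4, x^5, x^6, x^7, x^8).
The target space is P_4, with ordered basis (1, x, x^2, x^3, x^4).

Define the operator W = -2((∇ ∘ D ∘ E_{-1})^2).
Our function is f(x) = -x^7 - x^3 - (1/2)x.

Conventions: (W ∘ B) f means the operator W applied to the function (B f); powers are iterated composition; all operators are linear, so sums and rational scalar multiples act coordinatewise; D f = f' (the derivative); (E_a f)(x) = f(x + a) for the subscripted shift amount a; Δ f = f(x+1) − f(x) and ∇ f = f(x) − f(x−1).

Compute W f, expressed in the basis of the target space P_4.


g(x) = 1680x^3 - 15120x^2 + 46200x - 47880

E_{-1} f = -x^7 + 7x^6 - 21x^5 + 35x^4 - 36x^3 + 24x^2 - (21/2)x + 5/2
D E_{-1} f = -7x^6 + 42x^5 - 105x^4 + 140x^3 - 108x^2 + 48x - 21/2
∇ D E_{-1} f = -42x^5 + 315x^4 - 980x^3 + 1575x^2 - 1308x + 450
E_{-1} (∇ ∘ D ∘ E_{-1}) f = -42x^5 + 525x^4 - 2660x^3 + 6825x^2 - 8868x + 4670
D E_{-1} (∇ ∘ D ∘ E_{-1}) f = -210x^4 + 2100x^3 - 7980x^2 + 13650x - 8868
∇ D E_{-1} (∇ ∘ D ∘ E_{-1}) f = -840x^3 + 7560x^2 - 23100x + 23940
(-2((∇ ∘ D ∘ E_{-1})^2)) f = 1680x^3 - 15120x^2 + 46200x - 47880


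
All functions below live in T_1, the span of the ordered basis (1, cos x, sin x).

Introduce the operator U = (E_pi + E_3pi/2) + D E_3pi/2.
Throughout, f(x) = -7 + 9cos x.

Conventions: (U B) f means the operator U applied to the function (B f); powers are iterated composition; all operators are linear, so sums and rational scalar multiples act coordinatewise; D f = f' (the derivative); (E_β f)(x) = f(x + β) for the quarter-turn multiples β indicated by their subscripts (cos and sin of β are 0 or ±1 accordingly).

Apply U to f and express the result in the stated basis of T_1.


E_pi f = -7 - 9cos x
E_3pi/2 f = -7 + 9sin x
(E_pi + E_3pi/2) f = -14 - 9cos x + 9sin x
E_3pi/2 f = -7 + 9sin x
D E_3pi/2 f = 9cos x
((E_pi + E_3pi/2) + D E_3pi/2) f = -14 + 9sin x

the image equals g(x) = -14 + 9sin x


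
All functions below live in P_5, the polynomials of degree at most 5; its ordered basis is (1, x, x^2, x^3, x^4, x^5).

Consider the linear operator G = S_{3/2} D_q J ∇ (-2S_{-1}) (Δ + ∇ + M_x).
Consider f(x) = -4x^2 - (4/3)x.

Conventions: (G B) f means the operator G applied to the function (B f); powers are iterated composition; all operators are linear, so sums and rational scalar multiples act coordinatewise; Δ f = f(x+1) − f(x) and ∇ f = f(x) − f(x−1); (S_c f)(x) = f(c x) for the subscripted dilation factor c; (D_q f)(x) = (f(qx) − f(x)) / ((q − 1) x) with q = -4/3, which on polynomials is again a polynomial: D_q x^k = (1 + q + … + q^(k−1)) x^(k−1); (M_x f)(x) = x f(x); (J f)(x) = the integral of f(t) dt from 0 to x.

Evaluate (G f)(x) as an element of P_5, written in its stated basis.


Δ f = -8x - 16/3
∇ f = -8x + 8/3
M_x f = -4x^3 - (4/3)x^2
(Δ + ∇ + M_x) f = -4x^3 - (4/3)x^2 - 16x - 8/3
S_{-1} (Δ + ∇ + M_x) f = 4x^3 - (4/3)x^2 + 16x - 8/3
(-2S_{-1}) (Δ + ∇ + M_x) f = -8x^3 + (8/3)x^2 - 32x + 16/3
∇ (-2S_{-1}) (Δ + ∇ + M_x) f = -24x^2 + (88/3)x - 128/3
J ∇ (-2S_{-1}) (Δ + ∇ + M_x) f = -8x^3 + (44/3)x^2 - (128/3)x
D_q J ∇ (-2S_{-1}) (Δ + ∇ + M_x) f = -(104/9)x^2 - (44/9)x - 128/3
S_{3/2} D_q J ∇ (-2S_{-1}) (Δ + ∇ + M_x) f = -26x^2 - (22/3)x - 128/3

g(x) = -26x^2 - (22/3)x - 128/3


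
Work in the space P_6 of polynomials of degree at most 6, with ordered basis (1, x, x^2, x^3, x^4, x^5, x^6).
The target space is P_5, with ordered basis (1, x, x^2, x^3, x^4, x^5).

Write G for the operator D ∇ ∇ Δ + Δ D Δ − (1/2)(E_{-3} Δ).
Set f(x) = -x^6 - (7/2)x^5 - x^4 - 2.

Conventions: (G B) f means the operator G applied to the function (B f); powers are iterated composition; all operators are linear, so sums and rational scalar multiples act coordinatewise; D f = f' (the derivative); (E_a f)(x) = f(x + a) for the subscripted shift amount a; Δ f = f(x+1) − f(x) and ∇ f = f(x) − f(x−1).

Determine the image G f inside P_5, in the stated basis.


the result is g(x) = 3x^5 - (115/4)x^4 - (31/2)x^3 - 1100x^2 - (3287/4)x - 1755/4

Δ f = -6x^5 - (65/2)x^4 - 59x^3 - 56x^2 - (55/2)x - 11/2
∇ Δ f = -30x^4 - 70x^3 - 42x^2 - 35x - 4
∇ ∇ Δ f = -120x^3 - 30x^2 + 6x - 33
D (∇ ∇ Δ) f = -360x^2 - 60x + 6
Δ f = -6x^5 - (65/2)x^4 - 59x^3 - 56x^2 - (55/2)x - 11/2
D Δ f = -30x^4 - 130x^3 - 177x^2 - 112x - 55/2
Δ D Δ f = -120x^3 - 570x^2 - 864x - 449
Δ f = -6x^5 - (65/2)x^4 - 59x^3 - 56x^2 - (55/2)x - 11/2
E_{-3} Δ f = -6x^5 + (115/2)x^4 - 209x^3 + 340x^2 - (409/2)x - 17/2
(-(1/2)(E_{-3} Δ)) f = 3x^5 - (115/4)x^4 + (209/2)x^3 - 170x^2 + (409/4)x + 17/4
(D ∇ ∇ Δ + Δ D Δ − (1/2)(E_{-3} Δ)) f = 3x^5 - (115/4)x^4 - (31/2)x^3 - 1100x^2 - (3287/4)x - 1755/4


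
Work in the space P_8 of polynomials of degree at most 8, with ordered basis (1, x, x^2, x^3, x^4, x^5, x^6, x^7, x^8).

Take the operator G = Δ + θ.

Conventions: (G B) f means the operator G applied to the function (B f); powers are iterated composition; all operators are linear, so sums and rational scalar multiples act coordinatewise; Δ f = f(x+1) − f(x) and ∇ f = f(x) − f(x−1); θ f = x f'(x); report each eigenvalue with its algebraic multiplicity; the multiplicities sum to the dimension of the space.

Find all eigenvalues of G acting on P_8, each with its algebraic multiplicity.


λ = 0 (multiplicity 1), λ = 1 (multiplicity 1), λ = 2 (multiplicity 1), λ = 3 (multiplicity 1), λ = 4 (multiplicity 1), λ = 5 (multiplicity 1), λ = 6 (multiplicity 1), λ = 7 (multiplicity 1), λ = 8 (multiplicity 1)

image of 1: 0
image of x: x + 1
image of x^2: 2x^2 + 2x + 1
image of x^3: 3x^3 + 3x^2 + 3x + 1
image of x^4: 4x^4 + 4x^3 + 6x^2 + 4x + 1
image of x^5: 5x^5 + 5x^4 + 10x^3 + 10x^2 + 5x + 1
image of x^6: 6x^6 + 6x^5 + 15x^4 + 20x^3 + 15x^2 + 6x + 1
image of x^7: 7x^7 + 7x^6 + 21x^5 + 35x^4 + 35x^3 + 21x^2 + 7x + 1
image of x^8: 8x^8 + 8x^7 + 28x^6 + 56x^5 + 70x^4 + 56x^3 + 28x^2 + 8x + 1
the matrix is upper triangular; its diagonal is (0, 1, 2, 3, 4, 5, 6, 7, 8)
for a triangular matrix the eigenvalues are the diagonal entries, with algebraic multiplicity their repetition count


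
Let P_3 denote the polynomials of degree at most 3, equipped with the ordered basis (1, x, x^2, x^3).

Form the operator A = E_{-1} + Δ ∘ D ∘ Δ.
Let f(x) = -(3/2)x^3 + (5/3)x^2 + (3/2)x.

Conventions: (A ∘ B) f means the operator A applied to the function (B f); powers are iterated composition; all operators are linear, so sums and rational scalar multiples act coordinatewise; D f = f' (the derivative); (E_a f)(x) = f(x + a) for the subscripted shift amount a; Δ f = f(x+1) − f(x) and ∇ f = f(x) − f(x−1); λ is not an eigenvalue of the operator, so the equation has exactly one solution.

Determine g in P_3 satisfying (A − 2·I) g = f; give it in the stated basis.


write g with unknown coordinates in the stated basis and equate coefficients in (A − 2·I) g = f
solving from the highest basis element down gives g = (3/2)x^3 - (37/6)x^2 + (46/3)x - 14
check: A g = (3/2)x^3 - (32/3)x^2 + (193/6)x - 28
so A g − 2·g = -(3/2)x^3 + (5/3)x^2 + (3/2)x = f ✓

g(x) = (3/2)x^3 - (37/6)x^2 + (46/3)x - 14


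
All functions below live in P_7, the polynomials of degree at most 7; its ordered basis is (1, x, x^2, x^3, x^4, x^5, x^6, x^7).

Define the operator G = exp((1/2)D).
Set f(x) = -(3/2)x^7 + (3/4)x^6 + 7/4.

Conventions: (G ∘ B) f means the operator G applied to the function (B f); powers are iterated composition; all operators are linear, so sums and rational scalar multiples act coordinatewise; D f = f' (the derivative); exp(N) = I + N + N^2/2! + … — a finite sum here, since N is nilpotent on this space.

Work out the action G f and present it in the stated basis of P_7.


order-1 term: -(21/4)x^6 + (9/4)x^5
order-2 term: -(63/8)x^5 + (45/16)x^4
order-3 term: -(105/16)x^4 + (15/8)x^3
order-4 term: -(105/32)x^3 + (45/64)x^2
order-5 term: -(63/64)x^2 + (9/64)x
order-6 term: -(21/128)x + 3/256
order-7 term: -3/256
the series for exp((1/2)D) f terminates at order 7
exp((1/2)D) f = -(3/2)x^7 - (9/2)x^6 - (45/8)x^5 - (15/4)x^4 - (45/32)x^3 - (9/32)x^2 - (3/128)x + 7/4

the result is g(x) = -(3/2)x^7 - (9/2)x^6 - (45/8)x^5 - (15/4)x^4 - (45/32)x^3 - (9/32)x^2 - (3/128)x + 7/4


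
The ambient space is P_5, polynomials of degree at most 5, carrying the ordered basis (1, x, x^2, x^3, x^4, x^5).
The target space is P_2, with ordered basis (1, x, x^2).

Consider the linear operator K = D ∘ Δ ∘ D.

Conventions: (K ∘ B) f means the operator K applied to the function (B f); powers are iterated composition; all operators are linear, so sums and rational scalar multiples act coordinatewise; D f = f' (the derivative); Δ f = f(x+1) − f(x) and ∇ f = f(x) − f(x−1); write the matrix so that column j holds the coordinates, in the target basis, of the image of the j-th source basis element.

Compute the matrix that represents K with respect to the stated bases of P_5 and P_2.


image of 1: 0
image of x: 0
image of x^2: 0
image of x^3: 6
image of x^4: 24x + 12
image of x^5: 60x^2 + 60x + 20
each image's coordinates form column j of the matrix

the matrix is [[0, 0, 0, 6, 12, 20]; [0, 0, 0, 0, 24, 60]; [0, 0, 0, 0, 0, 60]] (rows listed top to bottom)


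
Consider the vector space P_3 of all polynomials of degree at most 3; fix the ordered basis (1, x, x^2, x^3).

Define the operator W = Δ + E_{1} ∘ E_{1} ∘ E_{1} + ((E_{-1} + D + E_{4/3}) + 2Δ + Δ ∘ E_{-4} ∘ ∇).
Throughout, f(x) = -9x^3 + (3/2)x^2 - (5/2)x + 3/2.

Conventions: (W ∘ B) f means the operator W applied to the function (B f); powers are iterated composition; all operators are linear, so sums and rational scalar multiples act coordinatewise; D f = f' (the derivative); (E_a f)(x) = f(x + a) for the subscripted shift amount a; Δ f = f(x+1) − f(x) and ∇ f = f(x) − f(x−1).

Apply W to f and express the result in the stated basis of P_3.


Δ f = -27x^2 - 24x - 10
E_{1} f = -9x^3 - (51/2)x^2 - (53/2)x - 17/2
E_{1} E_{1} f = -9x^3 - (105/2)x^2 - (209/2)x - 139/2
E_{1} E_{1} E_{1} f = -9x^3 - (159/2)x^2 - (473/2)x - 471/2
E_{-1} f = -9x^3 + (57/2)x^2 - (65/2)x + 29/2
D f = -27x^2 + 3x - 5/2
E_{4/3} f = -9x^3 - (69/2)x^2 - (93/2)x - 41/2
(E_{-1} + D + E_{4/3}) f = -18x^3 - 33x^2 - 76x - 17/2
Δ f = -27x^2 - 24x - 10
(2Δ) f = -54x^2 - 48x - 20
∇ f = -27x^2 + 30x - 13
E_{-4} ∇ f = -27x^2 + 246x - 565
Δ E_{-4} ∇ f = -54x + 219
((E_{-1} + D + E_{4/3}) + 2Δ + Δ ∘ E_{-4} ∘ ∇) f = -18x^3 - 87x^2 - 178x + 381/2
(Δ + E_{1} ∘ E_{1} ∘ E_{1} + ((E_{-1} + D + E_{4/3}) + 2Δ + Δ ∘ E_{-4} ∘ ∇)) f = -27x^3 - (387/2)x^2 - (877/2)x - 55

g(x) = -27x^3 - (387/2)x^2 - (877/2)x - 55


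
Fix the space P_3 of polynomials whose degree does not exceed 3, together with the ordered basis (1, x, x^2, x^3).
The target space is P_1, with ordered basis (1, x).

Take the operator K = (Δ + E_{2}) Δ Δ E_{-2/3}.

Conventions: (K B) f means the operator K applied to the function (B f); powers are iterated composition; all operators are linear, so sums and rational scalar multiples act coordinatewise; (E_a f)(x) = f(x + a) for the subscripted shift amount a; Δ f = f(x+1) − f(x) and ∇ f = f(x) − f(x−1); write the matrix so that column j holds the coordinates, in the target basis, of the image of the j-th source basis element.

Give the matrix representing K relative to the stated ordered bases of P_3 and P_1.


the matrix is [[0, 0, 2, 20]; [0, 0, 0, 6]] (rows listed top to bottom)

image of 1: 0
image of x: 0
image of x^2: 2
image of x^3: 6x + 20
each image's coordinates form column j of the matrix


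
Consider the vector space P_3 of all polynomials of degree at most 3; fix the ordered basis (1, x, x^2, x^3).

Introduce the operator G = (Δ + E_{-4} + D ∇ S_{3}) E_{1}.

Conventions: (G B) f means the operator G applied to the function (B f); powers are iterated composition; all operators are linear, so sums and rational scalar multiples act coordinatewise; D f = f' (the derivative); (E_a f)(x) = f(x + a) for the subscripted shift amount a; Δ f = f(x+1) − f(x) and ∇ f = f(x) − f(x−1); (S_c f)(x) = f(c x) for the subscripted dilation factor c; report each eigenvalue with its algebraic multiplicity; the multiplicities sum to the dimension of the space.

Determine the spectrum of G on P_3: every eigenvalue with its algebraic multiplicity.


λ = 1 (multiplicity 4)

image of 1: 1
image of x: x - 2
image of x^2: x^2 - 4x + 30
image of x^3: x^3 - 6x^2 + 198x - 47
the matrix is upper triangular; its diagonal is (1, 1, 1, 1)
for a triangular matrix the eigenvalues are the diagonal entries, with algebraic multiplicity their repetition count


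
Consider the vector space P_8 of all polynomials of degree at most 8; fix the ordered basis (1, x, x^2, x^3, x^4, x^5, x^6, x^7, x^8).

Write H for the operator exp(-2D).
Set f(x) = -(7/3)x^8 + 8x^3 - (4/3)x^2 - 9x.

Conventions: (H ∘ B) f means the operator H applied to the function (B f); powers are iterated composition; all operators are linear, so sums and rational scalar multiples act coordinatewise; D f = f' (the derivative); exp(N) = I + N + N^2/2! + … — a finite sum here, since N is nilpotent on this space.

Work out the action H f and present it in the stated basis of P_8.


order-1 term: (112/3)x^7 - 48x^2 + (16/3)x + 18
order-2 term: -(784/3)x^6 + 96x - 16/3
order-3 term: (3136/3)x^5 - 64
order-4 term: -(7840/3)x^4
order-5 term: (12544/3)x^3
order-6 term: -(12544/3)x^2
order-7 term: (7168/3)x
order-8 term: -1792/3
the series for exp(-2D) f terminates at order 8
exp(-2D) f = -(7/3)x^8 + (112/3)x^7 - (784/3)x^6 + (3136/3)x^5 - (7840/3)x^4 + (12568/3)x^3 - (12692/3)x^2 + (7445/3)x - 1946/3

the result is g(x) = -(7/3)x^8 + (112/3)x^7 - (784/3)x^6 + (3136/3)x^5 - (7840/3)x^4 + (12568/3)x^3 - (12692/3)x^2 + (7445/3)x - 1946/3


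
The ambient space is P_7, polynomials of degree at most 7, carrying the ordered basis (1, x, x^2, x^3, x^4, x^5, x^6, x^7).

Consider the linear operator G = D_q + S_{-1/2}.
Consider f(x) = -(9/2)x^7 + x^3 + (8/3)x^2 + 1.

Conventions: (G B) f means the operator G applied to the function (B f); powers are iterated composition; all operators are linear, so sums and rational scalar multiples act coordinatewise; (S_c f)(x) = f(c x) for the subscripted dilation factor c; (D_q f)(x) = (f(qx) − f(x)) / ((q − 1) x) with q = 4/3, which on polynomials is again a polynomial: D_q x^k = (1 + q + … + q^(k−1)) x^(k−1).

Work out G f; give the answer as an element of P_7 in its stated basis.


D_q f = -(14197/162)x^6 + (37/9)x^2 + (56/9)x
S_{-1/2} f = (9/256)x^7 - (1/8)x^3 + (2/3)x^2 + 1
(D_q + S_{-1/2}) f = (9/256)x^7 - (14197/162)x^6 - (1/8)x^3 + (43/9)x^2 + (56/9)x + 1

the image equals g(x) = (9/256)x^7 - (14197/162)x^6 - (1/8)x^3 + (43/9)x^2 + (56/9)x + 1


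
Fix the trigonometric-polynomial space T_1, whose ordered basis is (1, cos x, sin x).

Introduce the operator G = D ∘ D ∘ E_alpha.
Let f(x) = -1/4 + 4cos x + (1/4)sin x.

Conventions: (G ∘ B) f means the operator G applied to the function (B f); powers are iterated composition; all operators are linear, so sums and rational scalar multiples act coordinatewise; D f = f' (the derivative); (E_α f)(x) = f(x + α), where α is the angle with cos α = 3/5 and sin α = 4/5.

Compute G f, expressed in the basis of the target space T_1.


g(x) = -(13/5)cos x + (61/20)sin x

E_alpha f = -1/4 + (13/5)cos x - (61/20)sin x
D E_alpha f = -(61/20)cos x - (13/5)sin x
D D E_alpha f = -(13/5)cos x + (61/20)sin x


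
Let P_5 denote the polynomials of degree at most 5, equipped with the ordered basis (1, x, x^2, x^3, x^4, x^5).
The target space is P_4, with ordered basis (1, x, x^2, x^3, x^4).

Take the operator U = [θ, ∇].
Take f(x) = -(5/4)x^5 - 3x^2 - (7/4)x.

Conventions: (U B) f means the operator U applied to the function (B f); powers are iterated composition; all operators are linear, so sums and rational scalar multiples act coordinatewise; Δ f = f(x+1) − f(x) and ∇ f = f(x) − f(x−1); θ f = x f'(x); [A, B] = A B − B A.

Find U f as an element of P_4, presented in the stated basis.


the image equals g(x) = (25/4)x^4 - 25x^3 + (75/2)x^2 - 19x + 2

∇ f = -(25/4)x^4 + (25/2)x^3 - (25/2)x^2 + (1/4)x
θ ∇ f = -25x^4 + (75/2)x^3 - 25x^2 + (1/4)x
θ f = -(25/4)x^5 - 6x^2 - (7/4)x
∇ θ f = -(125/4)x^4 + (125/2)x^3 - (125/2)x^2 + (77/4)x - 2
[θ, ∇] f = (25/4)x^4 - 25x^3 + (75/2)x^2 - 19x + 2


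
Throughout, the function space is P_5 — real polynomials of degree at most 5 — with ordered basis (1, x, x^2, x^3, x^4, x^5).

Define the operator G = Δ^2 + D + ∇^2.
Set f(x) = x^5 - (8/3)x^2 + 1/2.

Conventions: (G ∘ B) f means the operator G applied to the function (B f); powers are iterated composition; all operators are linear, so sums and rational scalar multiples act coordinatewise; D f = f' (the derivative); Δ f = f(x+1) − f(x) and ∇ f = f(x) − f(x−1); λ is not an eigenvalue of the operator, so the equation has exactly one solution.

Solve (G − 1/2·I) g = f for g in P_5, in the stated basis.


write g with unknown coordinates in the stated basis and equate coefficients in (G − 1/2·I) g = f
solving from the highest basis element down gives g = -2x^5 - 20x^4 - 320x^3 - (8624/3)x^2 - (59216/3)x - 190787/3
check: G g = -10x^4 - 160x^3 - 1440x^2 - (29608/3)x - 95392/3
so G g − 1/2·g = x^5 - (8/3)x^2 + 1/2 = f ✓

the result is g(x) = -2x^5 - 20x^4 - 320x^3 - (8624/3)x^2 - (59216/3)x - 190787/3


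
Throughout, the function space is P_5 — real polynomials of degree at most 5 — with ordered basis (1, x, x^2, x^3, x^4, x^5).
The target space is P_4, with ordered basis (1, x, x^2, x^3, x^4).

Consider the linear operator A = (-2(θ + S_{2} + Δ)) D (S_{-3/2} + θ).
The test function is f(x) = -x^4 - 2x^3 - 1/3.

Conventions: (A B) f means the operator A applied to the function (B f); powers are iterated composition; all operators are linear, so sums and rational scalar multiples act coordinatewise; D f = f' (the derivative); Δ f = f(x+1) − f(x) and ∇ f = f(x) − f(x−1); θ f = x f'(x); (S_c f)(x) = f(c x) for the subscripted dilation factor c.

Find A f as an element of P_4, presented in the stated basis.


the image equals g(x) = (1595/2)x^3 + (381/2)x^2 + (417/2)x + 68

S_{-3/2} f = -(81/16)x^4 + (27/4)x^3 - 1/3
θ f = -4x^4 - 6x^3
(S_{-3/2} + θ) f = -(145/16)x^4 + (3/4)x^3 - 1/3
D (S_{-3/2} + θ) f = -(145/4)x^3 + (9/4)x^2
θ D (S_{-3/2} + θ) f = -(435/4)x^3 + (9/2)x^2
S_{2} D (S_{-3/2} + θ) f = -290x^3 + 9x^2
Δ D (S_{-3/2} + θ) f = -(435/4)x^2 - (417/4)x - 34
(θ + S_{2} + Δ) D (S_{-3/2} + θ) f = -(1595/4)x^3 - (381/4)x^2 - (417/4)x - 34
(-2(θ + S_{2} + Δ)) D (S_{-3/2} + θ) f = (1595/2)x^3 + (381/2)x^2 + (417/2)x + 68


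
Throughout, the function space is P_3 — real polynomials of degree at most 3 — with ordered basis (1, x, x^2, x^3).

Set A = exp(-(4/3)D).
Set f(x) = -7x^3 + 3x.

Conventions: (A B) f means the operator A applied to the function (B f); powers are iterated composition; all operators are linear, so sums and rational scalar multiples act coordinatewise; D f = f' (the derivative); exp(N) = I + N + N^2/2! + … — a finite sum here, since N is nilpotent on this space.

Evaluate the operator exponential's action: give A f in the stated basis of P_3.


the image equals g(x) = -7x^3 + 28x^2 - (103/3)x + 340/27

order-1 term: 28x^2 - 4
order-2 term: -(112/3)x
order-3 term: 448/27
the series for exp(-(4/3)D) f terminates at order 3
exp(-(4/3)D) f = -7x^3 + 28x^2 - (103/3)x + 340/27


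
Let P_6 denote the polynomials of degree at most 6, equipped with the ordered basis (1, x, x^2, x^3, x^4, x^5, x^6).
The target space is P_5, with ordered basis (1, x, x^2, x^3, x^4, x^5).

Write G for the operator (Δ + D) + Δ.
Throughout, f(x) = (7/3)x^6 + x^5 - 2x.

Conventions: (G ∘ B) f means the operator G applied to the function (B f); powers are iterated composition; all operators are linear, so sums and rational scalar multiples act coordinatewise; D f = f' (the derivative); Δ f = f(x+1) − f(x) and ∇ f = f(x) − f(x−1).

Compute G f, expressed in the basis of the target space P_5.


Δ f = 14x^5 + 40x^4 + (170/3)x^3 + 45x^2 + 19x + 4/3
D f = 14x^5 + 5x^4 - 2
(Δ + D) f = 28x^5 + 45x^4 + (170/3)x^3 + 45x^2 + 19x - 2/3
Δ f = 14x^5 + 40x^4 + (170/3)x^3 + 45x^2 + 19x + 4/3
((Δ + D) + Δ) f = 42x^5 + 85x^4 + (340/3)x^3 + 90x^2 + 38x + 2/3

g(x) = 42x^5 + 85x^4 + (340/3)x^3 + 90x^2 + 38x + 2/3


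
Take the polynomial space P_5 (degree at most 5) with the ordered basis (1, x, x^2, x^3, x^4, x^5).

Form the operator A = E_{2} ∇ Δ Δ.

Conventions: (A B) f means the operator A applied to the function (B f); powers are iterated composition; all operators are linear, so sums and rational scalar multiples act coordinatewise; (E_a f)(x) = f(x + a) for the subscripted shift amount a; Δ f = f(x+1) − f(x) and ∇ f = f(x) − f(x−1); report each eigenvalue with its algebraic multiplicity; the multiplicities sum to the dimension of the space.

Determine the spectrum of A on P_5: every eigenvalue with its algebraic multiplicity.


λ = 0 (multiplicity 6)

image of 1: 0
image of x: 0
image of x^2: 0
image of x^3: 6
image of x^4: 24x + 60
image of x^5: 60x^2 + 300x + 390
the matrix is upper triangular; its diagonal is (0, 0, 0, 0, 0, 0)
for a triangular matrix the eigenvalues are the diagonal entries, with algebraic multiplicity their repetition count


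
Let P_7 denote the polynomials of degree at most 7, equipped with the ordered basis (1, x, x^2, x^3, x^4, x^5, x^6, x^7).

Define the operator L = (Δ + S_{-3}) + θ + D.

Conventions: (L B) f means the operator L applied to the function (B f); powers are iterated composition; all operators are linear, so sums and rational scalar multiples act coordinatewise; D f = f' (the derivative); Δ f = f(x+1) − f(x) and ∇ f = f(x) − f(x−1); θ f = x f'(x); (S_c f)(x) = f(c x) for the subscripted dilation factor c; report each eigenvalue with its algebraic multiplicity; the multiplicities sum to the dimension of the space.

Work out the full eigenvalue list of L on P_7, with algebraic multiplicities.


λ = -2180 (multiplicity 1), λ = -238 (multiplicity 1), λ = -24 (multiplicity 1), λ = -2 (multiplicity 1), λ = 1 (multiplicity 1), λ = 11 (multiplicity 1), λ = 85 (multiplicity 1), λ = 735 (multiplicity 1)

image of 1: 1
image of x: -2x + 2
image of x^2: 11x^2 + 4x + 1
image of x^3: -24x^3 + 6x^2 + 3x + 1
image of x^4: 85x^4 + 8x^3 + 6x^2 + 4x + 1
image of x^5: -238x^5 + 10x^4 + 10x^3 + 10x^2 + 5x + 1
image of x^6: 735x^6 + 12x^5 + 15x^4 + 20x^3 + 15x^2 + 6x + 1
image of x^7: -2180x^7 + 14x^6 + 21x^5 + 35x^4 + 35x^3 + 21x^2 + 7x + 1
the matrix is upper triangular; its diagonal is (1, -2, 11, -24, 85, -238, 735, -2180)
for a triangular matrix the eigenvalues are the diagonal entries, with algebraic multiplicity their repetition count


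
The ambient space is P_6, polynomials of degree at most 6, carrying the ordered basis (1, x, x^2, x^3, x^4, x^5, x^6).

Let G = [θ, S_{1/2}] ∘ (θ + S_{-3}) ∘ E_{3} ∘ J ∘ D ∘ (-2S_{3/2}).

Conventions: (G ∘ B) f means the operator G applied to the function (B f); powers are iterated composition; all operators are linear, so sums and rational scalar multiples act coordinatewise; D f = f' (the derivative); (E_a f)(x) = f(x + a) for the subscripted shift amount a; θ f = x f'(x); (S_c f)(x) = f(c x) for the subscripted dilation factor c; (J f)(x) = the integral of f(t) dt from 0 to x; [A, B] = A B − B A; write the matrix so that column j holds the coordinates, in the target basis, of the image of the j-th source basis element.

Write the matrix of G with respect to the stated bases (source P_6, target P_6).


the matrix is [[0, 0, 0, 0, 0, 0, 0]; [0, 0, 0, 0, 0, 0, 0]; [0, 0, 0, 0, 0, 0, 0]; [0, 0, 0, 0, 0, 0, 0]; [0, 0, 0, 0, 0, 0, 0]; [0, 0, 0, 0, 0, 0, 0]; [0, 0, 0, 0, 0, 0, 0]] (rows listed top to bottom)

image of 1: 0
image of x: 0
image of x^2: 0
image of x^3: 0
image of x^4: 0
image of x^5: 0
image of x^6: 0
each image's coordinates form column j of the matrix


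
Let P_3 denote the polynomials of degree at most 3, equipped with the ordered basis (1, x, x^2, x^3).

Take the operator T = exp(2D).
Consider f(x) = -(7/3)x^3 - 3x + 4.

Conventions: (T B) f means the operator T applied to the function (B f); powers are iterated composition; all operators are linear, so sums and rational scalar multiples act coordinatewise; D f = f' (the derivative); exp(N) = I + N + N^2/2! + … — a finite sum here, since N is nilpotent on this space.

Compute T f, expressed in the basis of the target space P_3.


order-1 term: -14x^2 - 6
order-2 term: -28x
order-3 term: -56/3
the series for exp(2D) f terminates at order 3
exp(2D) f = -(7/3)x^3 - 14x^2 - 31x - 62/3

g(x) = -(7/3)x^3 - 14x^2 - 31x - 62/3


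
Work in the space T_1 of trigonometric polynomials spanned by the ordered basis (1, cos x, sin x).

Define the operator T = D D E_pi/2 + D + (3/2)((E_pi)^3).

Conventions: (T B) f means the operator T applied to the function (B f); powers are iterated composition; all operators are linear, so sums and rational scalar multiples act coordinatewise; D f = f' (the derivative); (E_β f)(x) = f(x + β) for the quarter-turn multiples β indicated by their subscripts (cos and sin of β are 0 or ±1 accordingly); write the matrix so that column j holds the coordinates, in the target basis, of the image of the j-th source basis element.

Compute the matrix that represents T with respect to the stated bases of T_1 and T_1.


the matrix is [[3/2, 0, 0]; [0, -3/2, 0]; [0, 0, -3/2]] (rows listed top to bottom)

image of 1: 3/2
image of cos x: -(3/2)cos x
image of sin x: -(3/2)sin x
each image's coordinates form column j of the matrix


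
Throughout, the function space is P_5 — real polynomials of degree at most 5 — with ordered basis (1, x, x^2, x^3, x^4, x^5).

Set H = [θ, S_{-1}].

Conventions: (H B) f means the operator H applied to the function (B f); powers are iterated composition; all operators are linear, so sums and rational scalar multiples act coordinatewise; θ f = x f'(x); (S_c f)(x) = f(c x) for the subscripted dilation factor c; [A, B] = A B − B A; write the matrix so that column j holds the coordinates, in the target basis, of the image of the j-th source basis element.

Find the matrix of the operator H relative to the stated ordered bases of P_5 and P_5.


image of 1: 0
image of x: 0
image of x^2: 0
image of x^3: 0
image of x^4: 0
image of x^5: 0
each image's coordinates form column j of the matrix

the matrix is [[0, 0, 0, 0, 0, 0]; [0, 0, 0, 0, 0, 0]; [0, 0, 0, 0, 0, 0]; [0, 0, 0, 0, 0, 0]; [0, 0, 0, 0, 0, 0]; [0, 0, 0, 0, 0, 0]] (rows listed top to bottom)


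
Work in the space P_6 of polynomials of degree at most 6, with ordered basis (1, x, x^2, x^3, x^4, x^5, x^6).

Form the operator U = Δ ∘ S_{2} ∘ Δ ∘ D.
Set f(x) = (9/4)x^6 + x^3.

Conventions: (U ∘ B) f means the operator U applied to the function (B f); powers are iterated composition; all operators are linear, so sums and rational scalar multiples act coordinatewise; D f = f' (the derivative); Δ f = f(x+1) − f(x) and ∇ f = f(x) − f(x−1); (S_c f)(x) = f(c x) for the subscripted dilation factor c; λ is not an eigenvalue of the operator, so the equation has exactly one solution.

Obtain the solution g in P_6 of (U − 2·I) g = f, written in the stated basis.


write g with unknown coordinates in the stated basis and equate coefficients in (U − 2·I) g = f
solving from the highest basis element down gives g = -(9/8)x^6 - (2161/2)x^3 - 2430x^2 - 2160x - 28767/4
check: U g = -2160x^3 - 4860x^2 - 4320x - 28767/2
so U g − 2·g = (9/4)x^6 + x^3 = f ✓

the result is g(x) = -(9/8)x^6 - (2161/2)x^3 - 2430x^2 - 2160x - 28767/4


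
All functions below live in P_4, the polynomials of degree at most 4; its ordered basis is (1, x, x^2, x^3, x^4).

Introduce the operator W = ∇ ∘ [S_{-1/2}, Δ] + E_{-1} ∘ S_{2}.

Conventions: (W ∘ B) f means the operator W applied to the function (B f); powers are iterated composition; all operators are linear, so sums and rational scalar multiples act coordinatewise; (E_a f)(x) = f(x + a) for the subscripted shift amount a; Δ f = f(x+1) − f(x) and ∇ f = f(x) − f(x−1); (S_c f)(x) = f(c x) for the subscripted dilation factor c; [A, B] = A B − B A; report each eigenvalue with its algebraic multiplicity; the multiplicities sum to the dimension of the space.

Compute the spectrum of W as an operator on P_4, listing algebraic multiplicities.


image of 1: 1
image of x: 2x - 2
image of x^2: 4x^2 - 8x + 5/2
image of x^3: 8x^3 - 24x^2 + (105/4)x - 41/4
image of x^4: 16x^4 - 64x^3 + (375/4)x^2 - (119/2)x + 95/8
the matrix is upper triangular; its diagonal is (1, 2, 4, 8, 16)
for a triangular matrix the eigenvalues are the diagonal entries, with algebraic multiplicity their repetition count

λ = 1 (multiplicity 1), λ = 2 (multiplicity 1), λ = 4 (multiplicity 1), λ = 8 (multiplicity 1), λ = 16 (multiplicity 1)


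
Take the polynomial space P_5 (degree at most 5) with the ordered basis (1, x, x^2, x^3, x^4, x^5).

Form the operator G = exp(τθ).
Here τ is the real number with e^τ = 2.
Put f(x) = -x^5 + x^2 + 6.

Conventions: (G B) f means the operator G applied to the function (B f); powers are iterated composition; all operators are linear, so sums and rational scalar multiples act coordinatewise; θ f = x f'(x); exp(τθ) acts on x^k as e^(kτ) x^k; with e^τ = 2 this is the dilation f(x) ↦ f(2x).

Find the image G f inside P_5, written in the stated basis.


exp(τθ) x^k = e^(kτ) x^k; with e^τ = 2 this sends x^k to 2^k x^k
x^2 ↦ 4 x^2
x^5 ↦ 32 x^5
applying this coordinatewise to f: exp(τθ) f = -32x^5 + 4x^2 + 6

the result is g(x) = -32x^5 + 4x^2 + 6


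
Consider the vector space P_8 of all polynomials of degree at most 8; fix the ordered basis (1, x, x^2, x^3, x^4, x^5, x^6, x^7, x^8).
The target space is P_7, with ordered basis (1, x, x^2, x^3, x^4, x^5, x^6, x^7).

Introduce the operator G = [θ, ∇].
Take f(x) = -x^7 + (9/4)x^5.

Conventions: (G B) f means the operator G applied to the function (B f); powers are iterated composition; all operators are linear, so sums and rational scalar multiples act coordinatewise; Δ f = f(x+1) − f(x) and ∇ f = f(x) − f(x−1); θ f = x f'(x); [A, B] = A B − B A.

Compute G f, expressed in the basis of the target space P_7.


∇ f = -7x^6 + 21x^5 - (95/4)x^4 + (25/2)x^3 + (3/2)x^2 - (17/4)x + 5/4
θ ∇ f = -42x^6 + 105x^5 - 95x^4 + (75/2)x^3 + 3x^2 - (17/4)x
θ f = -7x^7 + (45/4)x^5
∇ θ f = -49x^6 + 147x^5 - (755/4)x^4 + (265/2)x^3 - (69/2)x^2 - (29/4)x + 17/4
[θ, ∇] f = 7x^6 - 42x^5 + (375/4)x^4 - 95x^3 + (75/2)x^2 + 3x - 17/4

the result is g(x) = 7x^6 - 42x^5 + (375/4)x^4 - 95x^3 + (75/2)x^2 + 3x - 17/4


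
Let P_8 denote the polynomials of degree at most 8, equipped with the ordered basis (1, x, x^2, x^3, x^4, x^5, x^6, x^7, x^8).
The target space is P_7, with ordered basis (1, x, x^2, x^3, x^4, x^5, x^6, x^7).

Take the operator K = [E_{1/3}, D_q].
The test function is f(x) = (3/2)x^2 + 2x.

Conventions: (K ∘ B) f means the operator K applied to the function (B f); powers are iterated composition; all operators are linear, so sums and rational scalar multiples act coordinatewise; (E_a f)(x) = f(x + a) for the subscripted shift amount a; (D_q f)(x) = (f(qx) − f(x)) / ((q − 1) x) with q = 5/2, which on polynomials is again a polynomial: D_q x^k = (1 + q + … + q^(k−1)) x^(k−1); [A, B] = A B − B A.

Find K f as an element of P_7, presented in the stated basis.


g(x) = 3/4

D_q f = (21/4)x + 2
E_{1/3} D_q f = (21/4)x + 15/4
E_{1/3} f = (3/2)x^2 + 3x + 5/6
D_q E_{1/3} f = (21/4)x + 3
[E_{1/3}, D_q] f = 3/4


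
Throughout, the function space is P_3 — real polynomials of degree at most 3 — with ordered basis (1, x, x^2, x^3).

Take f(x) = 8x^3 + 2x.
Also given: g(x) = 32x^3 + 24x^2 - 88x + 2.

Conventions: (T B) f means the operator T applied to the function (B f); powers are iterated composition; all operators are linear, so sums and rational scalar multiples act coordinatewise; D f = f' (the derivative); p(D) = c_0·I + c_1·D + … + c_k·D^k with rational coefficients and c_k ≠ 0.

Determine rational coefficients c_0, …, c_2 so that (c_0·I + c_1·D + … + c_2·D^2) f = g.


c_0 = 4, c_1 = 1, c_2 = -2

D^0 f = 8x^3 + 2x
D^1 f = 24x^2 + 2
D^2 f = 48x
matching coefficients of g against c_0 f + c_1 Df + … from the top degree down determines the c_i
solution: c_0 = 4, c_1 = 1, c_2 = -2


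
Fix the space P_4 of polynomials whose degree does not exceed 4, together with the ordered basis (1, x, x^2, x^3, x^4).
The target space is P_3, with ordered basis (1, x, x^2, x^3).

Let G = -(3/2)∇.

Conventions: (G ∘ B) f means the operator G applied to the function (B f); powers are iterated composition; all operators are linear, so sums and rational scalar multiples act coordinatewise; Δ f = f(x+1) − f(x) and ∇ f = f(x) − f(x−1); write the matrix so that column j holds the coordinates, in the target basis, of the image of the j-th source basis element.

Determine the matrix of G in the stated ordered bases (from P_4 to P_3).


image of 1: 0
image of x: -3/2
image of x^2: -3x + 3/2
image of x^3: -(9/2)x^2 + (9/2)x - 3/2
image of x^4: -6x^3 + 9x^2 - 6x + 3/2
each image's coordinates form column j of the matrix

the matrix is [[0, -3/2, 3/2, -3/2, 3/2]; [0, 0, -3, 9/2, -6]; [0, 0, 0, -9/2, 9]; [0, 0, 0, 0, -6]] (rows listed top to bottom)


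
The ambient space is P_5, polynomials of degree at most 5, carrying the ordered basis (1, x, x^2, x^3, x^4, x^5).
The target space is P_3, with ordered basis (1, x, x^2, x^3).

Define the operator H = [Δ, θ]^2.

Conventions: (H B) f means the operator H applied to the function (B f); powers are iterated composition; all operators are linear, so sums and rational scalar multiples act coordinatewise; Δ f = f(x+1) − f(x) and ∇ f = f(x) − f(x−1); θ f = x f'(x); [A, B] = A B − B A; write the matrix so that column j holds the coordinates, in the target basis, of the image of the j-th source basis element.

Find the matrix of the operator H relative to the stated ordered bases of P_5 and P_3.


image of 1: 0
image of x: 0
image of x^2: 2
image of x^3: 6x + 12
image of x^4: 12x^2 + 48x + 48
image of x^5: 20x^3 + 120x^2 + 240x + 160
each image's coordinates form column j of the matrix

the matrix is [[0, 0, 2, 12, 48, 160]; [0, 0, 0, 6, 48, 240]; [0, 0, 0, 0, 12, 120]; [0, 0, 0, 0, 0, 20]] (rows listed top to bottom)


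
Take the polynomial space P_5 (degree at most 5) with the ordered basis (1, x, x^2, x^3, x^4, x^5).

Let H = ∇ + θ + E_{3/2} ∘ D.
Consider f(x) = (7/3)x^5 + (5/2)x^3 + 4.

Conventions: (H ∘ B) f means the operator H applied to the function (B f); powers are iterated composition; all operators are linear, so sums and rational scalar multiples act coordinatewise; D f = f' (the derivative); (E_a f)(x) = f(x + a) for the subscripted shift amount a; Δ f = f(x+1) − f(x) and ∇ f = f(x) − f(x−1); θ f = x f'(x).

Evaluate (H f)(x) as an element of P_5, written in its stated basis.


the result is g(x) = (35/3)x^5 + (70/3)x^4 + (325/6)x^3 + (1175/6)x^2 + (965/6)x + 3877/48

∇ f = (35/3)x^4 - (70/3)x^3 + (185/6)x^2 - (115/6)x + 29/6
θ f = (35/3)x^5 + (15/2)x^3
D f = (35/3)x^4 + (15/2)x^2
E_{3/2} D f = (35/3)x^4 + 70x^3 + 165x^2 + 180x + 1215/16
(∇ + θ + E_{3/2} ∘ D) f = (35/3)x^5 + (70/3)x^4 + (325/6)x^3 + (1175/6)x^2 + (965/6)x + 3877/48


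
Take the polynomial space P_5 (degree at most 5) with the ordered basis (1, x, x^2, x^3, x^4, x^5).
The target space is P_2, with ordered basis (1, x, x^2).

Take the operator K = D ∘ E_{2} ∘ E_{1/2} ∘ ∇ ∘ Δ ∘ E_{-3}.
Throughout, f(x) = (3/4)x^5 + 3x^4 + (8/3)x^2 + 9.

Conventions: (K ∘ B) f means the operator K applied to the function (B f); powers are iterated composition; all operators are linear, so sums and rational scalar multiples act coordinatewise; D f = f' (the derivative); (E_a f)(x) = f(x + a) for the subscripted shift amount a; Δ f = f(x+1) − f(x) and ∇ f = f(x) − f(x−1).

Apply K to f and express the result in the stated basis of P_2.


the image equals g(x) = 45x^2 + 27x - 69/4

E_{-3} f = (3/4)x^5 - (33/4)x^4 + (63/2)x^3 - (227/6)x^2 - (145/4)x + 375/4
Δ E_{-3} f = (15/4)x^4 - (51/2)x^3 + (105/2)x^2 - (125/12)x - 601/12
∇ (Δ ∘ E_{-3}) f = 15x^3 - 99x^2 + (393/2)x - 553/6
E_{1/2} ∇ (Δ ∘ E_{-3}) f = 15x^3 - (153/2)x^2 + (435/4)x - 403/24
E_{2} (E_{1/2} ∘ ∇) (Δ ∘ E_{-3}) f = 15x^3 + (27/2)x^2 - (69/4)x + 353/24
D E_{2} (E_{1/2} ∘ ∇) (Δ ∘ E_{-3}) f = 45x^2 + 27x - 69/4


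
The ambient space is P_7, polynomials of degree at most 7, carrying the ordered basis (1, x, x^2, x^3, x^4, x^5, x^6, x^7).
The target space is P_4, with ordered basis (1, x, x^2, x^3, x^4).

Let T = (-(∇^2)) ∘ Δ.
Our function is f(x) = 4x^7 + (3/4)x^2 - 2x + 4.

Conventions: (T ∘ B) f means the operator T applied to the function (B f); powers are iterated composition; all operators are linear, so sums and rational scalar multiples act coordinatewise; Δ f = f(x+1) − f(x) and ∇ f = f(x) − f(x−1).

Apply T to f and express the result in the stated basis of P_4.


Δ f = 28x^6 + 84x^5 + 140x^4 + 140x^3 + 84x^2 + (59/2)x + 11/4
∇ Δ f = 168x^5 + 280x^3 + 56x + 3/2
∇ ∇ Δ f = 840x^4 - 1680x^3 + 2520x^2 - 1680x + 504
(-(∇^2)) Δ f = -840x^4 + 1680x^3 - 2520x^2 + 1680x - 504

the result is g(x) = -840x^4 + 1680x^3 - 2520x^2 + 1680x - 504
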